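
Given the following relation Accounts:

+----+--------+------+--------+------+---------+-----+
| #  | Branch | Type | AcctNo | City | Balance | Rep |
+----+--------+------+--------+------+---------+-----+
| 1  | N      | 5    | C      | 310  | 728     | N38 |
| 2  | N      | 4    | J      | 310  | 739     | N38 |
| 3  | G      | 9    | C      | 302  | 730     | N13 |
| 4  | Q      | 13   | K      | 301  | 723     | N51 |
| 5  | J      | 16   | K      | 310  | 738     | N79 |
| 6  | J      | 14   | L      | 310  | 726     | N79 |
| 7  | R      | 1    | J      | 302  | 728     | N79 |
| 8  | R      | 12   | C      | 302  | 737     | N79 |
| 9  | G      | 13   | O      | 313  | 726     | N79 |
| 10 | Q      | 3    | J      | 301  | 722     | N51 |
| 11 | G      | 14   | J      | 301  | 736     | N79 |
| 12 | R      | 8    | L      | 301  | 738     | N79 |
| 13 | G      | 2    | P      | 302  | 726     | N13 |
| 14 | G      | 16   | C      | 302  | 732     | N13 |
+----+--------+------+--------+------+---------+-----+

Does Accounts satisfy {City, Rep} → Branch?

(City=310, Rep=N38): rows 1, 2 → Branch = N, N ✓
(City=302, Rep=N13): rows 3, 13, 14 → Branch = G, G, G ✓
(City=301, Rep=N51): rows 4, 10 → Branch = Q, Q ✓
(City=310, Rep=N79): rows 5, 6 → Branch = J, J ✓
(City=302, Rep=N79): rows 7, 8 → Branch = R, R ✓
(City=313, Rep=N79): row 9 → Branch = G ✓
(City=301, Rep=N79): rows 11, 12 → Branch takes values {G, R} — violation
Two rows agree on {City, Rep} but differ on Branch, so {City, Rep} → Branch does not hold.

No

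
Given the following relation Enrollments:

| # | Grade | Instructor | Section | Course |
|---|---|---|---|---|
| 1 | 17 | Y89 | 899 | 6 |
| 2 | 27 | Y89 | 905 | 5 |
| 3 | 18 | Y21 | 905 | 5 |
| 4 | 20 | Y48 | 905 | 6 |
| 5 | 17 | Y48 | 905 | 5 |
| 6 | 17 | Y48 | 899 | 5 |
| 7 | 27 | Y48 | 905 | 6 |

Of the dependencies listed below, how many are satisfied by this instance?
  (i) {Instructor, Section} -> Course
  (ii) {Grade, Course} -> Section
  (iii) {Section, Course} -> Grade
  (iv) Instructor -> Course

0

(i) {Instructor, Section} -> Course: (Instructor=Y48, Section=905): rows 4, 5, 7 → Course takes values {6, 5} — violation — fails.
(ii) {Grade, Course} -> Section: (Grade=17, Course=5): rows 5, 6 → Section takes values {905, 899} — violation — fails.
(iii) {Section, Course} -> Grade: (Section=905, Course=5): rows 2, 3, 5 → Grade takes values {27, 18, 17} — violation; (Section=905, Course=6): rows 4, 7 → Grade takes values {20, 27} — violation — fails.
(iv) Instructor -> Course: Instructor=Y89: rows 1, 2 → Course takes values {6, 5} — violation; Instructor=Y48: rows 4, 5, 6, 7 → Course takes values {6, 5} — violation — fails.
None of the 4 dependencies hold.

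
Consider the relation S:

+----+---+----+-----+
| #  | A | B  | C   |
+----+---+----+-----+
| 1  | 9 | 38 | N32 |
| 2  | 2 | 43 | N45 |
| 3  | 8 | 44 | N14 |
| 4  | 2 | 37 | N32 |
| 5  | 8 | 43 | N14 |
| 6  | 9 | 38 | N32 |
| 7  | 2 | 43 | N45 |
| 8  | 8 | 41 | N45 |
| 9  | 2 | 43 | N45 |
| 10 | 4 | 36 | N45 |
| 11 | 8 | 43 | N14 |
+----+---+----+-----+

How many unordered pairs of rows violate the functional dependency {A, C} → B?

2

(A=9, C=N32): all 2 rows agree on B — 0 pairs.
(A=2, C=N45): all 3 rows agree on B — 0 pairs.
(A=8, C=N14): violating pairs (3,5), (3,11) — 2 pairs.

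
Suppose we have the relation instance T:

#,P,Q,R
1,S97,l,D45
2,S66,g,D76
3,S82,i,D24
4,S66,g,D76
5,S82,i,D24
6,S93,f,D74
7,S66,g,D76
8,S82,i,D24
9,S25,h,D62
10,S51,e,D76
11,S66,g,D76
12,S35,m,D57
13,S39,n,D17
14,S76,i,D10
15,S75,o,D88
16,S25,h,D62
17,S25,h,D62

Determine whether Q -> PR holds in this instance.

Q=l: row 1 → {P,R} = (S97, D45) ✓
Q=g: rows 2, 4, 7, 11 → {P,R} = (S66, D76), (S66, D76), (S66, D76), (S66, D76) ✓
Q=i: rows 3, 5, 8, 14 → {P,R} takes values {(S82, D24), (S76, D10)} — violation
Q=f: row 6 → {P,R} = (S93, D74) ✓
Q=h: rows 9, 16, 17 → {P,R} = (S25, D62), (S25, D62), (S25, D62) ✓
Q=e: row 10 → {P,R} = (S51, D76) ✓
Q=m: row 12 → {P,R} = (S35, D57) ✓
Q=n: row 13 → {P,R} = (S39, D17) ✓
Q=o: row 15 → {P,R} = (S75, D88) ✓
Two rows agree on Q but differ on PR, so Q -> PR does not hold.

No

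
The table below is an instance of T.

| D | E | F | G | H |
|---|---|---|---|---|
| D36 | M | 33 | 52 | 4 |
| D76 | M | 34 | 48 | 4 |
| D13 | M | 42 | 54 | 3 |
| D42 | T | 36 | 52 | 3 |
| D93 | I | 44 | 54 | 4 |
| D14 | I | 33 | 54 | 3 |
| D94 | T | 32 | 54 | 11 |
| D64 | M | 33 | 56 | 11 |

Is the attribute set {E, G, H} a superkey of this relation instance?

All 8 rows have distinct {E, G, H} values, so {E, G, H} → (all attributes) holds and {E, G, H} is a superkey.

Yes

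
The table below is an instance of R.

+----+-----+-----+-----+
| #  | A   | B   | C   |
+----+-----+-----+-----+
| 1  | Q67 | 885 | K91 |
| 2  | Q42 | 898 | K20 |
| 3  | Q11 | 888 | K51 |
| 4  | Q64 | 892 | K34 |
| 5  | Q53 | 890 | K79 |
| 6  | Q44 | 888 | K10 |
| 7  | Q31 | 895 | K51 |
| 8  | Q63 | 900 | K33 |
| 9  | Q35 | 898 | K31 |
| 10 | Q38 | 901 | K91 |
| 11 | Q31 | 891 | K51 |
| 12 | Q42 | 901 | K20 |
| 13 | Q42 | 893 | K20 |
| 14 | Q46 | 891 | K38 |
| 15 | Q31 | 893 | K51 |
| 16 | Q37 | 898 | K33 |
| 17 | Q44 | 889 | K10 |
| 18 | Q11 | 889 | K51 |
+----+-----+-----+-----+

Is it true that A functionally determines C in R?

Yes

A=Q67: row 1 → C = K91 ✓
A=Q42: rows 2, 12, 13 → C = K20, K20, K20 ✓
A=Q11: rows 3, 18 → C = K51, K51 ✓
A=Q64: row 4 → C = K34 ✓
A=Q53: row 5 → C = K79 ✓
A=Q44: rows 6, 17 → C = K10, K10 ✓
A=Q31: rows 7, 11, 15 → C = K51, K51, K51 ✓
A=Q63: row 8 → C = K33 ✓
A=Q35: row 9 → C = K31 ✓
A=Q38: row 10 → C = K91 ✓
A=Q46: row 14 → C = K38 ✓
A=Q37: row 16 → C = K33 ✓
Every A value is associated with a single C value, so A -> C holds.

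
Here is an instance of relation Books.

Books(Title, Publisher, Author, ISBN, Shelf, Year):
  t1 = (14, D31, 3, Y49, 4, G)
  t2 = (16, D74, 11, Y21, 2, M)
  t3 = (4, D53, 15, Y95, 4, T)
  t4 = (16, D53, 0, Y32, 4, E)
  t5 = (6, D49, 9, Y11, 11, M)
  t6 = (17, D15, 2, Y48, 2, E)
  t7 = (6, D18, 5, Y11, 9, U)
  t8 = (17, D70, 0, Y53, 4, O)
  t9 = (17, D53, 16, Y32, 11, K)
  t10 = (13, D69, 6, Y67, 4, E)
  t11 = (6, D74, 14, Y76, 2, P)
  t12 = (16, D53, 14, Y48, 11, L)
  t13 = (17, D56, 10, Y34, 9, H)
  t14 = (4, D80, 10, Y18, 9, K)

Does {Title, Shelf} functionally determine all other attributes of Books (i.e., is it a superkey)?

Yes

All 14 rows have distinct {Title, Shelf} values, so {Title, Shelf} → (all attributes) holds and {Title, Shelf} is a superkey.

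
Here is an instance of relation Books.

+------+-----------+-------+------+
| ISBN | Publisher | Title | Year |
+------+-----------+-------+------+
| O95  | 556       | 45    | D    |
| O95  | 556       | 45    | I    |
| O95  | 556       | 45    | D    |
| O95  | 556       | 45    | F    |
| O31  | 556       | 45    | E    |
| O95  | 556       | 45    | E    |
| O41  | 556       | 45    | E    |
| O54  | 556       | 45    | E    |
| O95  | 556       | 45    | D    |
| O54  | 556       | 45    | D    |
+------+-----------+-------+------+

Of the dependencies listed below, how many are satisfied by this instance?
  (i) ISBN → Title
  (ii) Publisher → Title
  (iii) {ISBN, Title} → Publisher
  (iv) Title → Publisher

(i) ISBN → Title: every LHS value maps to a single RHS value — holds.
(ii) Publisher → Title: every LHS value maps to a single RHS value — holds.
(iii) {ISBN, Title} → Publisher: every LHS value maps to a single RHS value — holds.
(iv) Title → Publisher: every LHS value maps to a single RHS value — holds.
4 of the 4 dependencies hold.

4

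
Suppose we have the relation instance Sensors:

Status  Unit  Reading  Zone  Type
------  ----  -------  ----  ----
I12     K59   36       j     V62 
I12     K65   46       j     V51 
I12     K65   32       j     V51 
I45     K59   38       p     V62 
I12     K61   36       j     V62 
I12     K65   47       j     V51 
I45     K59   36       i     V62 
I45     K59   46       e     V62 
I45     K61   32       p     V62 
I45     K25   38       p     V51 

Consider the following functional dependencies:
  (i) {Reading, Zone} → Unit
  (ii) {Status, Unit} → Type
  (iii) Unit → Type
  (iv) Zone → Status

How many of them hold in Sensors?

3

(i) {Reading, Zone} → Unit: (Reading=36, Zone=j): 2 rows → Unit takes values {K59, K61} — violation; (Reading=38, Zone=p): 2 rows → Unit takes values {K59, K25} — violation — fails.
(ii) {Status, Unit} → Type: every LHS value maps to a single RHS value — holds.
(iii) Unit → Type: every LHS value maps to a single RHS value — holds.
(iv) Zone → Status: every LHS value maps to a single RHS value — holds.
3 of the 4 dependencies hold.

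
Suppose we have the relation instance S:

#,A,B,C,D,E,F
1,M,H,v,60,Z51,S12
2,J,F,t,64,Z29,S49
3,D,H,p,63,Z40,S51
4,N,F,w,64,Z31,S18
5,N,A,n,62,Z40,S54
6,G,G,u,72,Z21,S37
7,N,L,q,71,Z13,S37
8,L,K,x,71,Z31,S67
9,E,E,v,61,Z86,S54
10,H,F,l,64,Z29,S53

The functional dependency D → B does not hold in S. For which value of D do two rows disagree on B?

71

D=60: row 1 → B = H ✓
D=64: rows 2, 4, 10 → B = F, F, F ✓
D=63: row 3 → B = H ✓
D=62: row 5 → B = A ✓
D=72: row 6 → B = G ✓
D=71: rows 7, 8 → B takes values {L, K} — violation
D=61: row 9 → B = E ✓
The only D value with inconsistent B is D=71.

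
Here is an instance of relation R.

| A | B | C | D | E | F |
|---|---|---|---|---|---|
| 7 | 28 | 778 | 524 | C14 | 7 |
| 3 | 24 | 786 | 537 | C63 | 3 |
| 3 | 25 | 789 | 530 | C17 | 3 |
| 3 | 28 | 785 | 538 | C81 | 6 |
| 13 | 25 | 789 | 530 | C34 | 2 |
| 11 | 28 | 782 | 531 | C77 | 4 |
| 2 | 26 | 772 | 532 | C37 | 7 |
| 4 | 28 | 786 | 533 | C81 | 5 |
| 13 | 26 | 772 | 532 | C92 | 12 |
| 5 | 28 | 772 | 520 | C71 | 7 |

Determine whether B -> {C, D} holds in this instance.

No

B=28: 5 rows → {C,D} takes values {(778, 524), (785, 538), (782, 531), (786, 533), (772, 520)} — violation
B=24: 1 row → {C,D} = (786, 537) ✓
B=25: 2 rows → {C,D} = (789, 530), (789, 530) ✓
B=26: 2 rows → {C,D} = (772, 532), (772, 532) ✓
Two rows agree on B but differ on {C, D}, so B -> {C, D} does not hold.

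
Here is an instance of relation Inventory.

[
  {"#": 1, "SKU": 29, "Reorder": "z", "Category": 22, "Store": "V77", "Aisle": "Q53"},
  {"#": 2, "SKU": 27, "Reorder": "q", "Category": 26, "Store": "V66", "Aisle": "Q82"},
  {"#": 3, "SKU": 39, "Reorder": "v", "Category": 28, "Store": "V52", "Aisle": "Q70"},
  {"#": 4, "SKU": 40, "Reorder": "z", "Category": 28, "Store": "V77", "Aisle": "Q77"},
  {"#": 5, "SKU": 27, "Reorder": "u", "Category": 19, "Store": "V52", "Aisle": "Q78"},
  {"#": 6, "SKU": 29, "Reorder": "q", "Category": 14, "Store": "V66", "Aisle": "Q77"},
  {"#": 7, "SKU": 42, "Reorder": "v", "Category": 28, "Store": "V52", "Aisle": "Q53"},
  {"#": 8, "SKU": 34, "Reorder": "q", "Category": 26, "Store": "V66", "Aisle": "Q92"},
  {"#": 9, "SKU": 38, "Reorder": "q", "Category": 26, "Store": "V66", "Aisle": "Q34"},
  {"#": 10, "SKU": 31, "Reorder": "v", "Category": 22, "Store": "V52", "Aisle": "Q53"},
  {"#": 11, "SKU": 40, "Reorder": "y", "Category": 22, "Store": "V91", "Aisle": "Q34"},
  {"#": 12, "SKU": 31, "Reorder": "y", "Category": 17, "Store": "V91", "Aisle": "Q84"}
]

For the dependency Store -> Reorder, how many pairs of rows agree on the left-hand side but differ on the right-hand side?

3

Store=V77: all 2 rows agree on Reorder — 0 pairs.
Store=V66: all 4 rows agree on Reorder — 0 pairs.
Store=V52: violating pairs (3,5), (5,7), (5,10) — 3 pairs.
Store=V91: all 2 rows agree on Reorder — 0 pairs.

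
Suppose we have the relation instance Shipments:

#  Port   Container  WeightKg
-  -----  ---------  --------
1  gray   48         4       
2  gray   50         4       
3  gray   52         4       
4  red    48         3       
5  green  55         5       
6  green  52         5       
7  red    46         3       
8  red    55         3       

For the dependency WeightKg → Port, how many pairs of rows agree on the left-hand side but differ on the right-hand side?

WeightKg=4: all 3 rows agree on Port — 0 pairs.
WeightKg=3: all 3 rows agree on Port — 0 pairs.
WeightKg=5: all 2 rows agree on Port — 0 pairs.

0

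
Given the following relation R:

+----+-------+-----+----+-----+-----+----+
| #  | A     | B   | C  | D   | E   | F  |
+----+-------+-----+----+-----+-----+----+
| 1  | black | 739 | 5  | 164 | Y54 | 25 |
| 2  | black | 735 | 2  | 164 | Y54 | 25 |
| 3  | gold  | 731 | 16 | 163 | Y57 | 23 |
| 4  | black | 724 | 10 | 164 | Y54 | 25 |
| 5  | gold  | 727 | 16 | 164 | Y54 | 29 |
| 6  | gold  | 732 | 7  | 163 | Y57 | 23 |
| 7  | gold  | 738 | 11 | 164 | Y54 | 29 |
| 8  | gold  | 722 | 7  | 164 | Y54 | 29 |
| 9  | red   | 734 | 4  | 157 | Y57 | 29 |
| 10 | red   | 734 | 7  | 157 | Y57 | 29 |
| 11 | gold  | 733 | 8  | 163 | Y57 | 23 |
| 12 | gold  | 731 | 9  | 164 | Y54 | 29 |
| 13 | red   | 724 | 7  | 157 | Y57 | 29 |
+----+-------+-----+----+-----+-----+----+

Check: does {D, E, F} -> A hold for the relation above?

Yes

(D=164, E=Y54, F=25): rows 1, 2, 4 → A = black, black, black ✓
(D=163, E=Y57, F=23): rows 3, 6, 11 → A = gold, gold, gold ✓
(D=164, E=Y54, F=29): rows 5, 7, 8, 12 → A = gold, gold, gold, gold ✓
(D=157, E=Y57, F=29): rows 9, 10, 13 → A = red, red, red ✓
Every {D, E, F} value is associated with a single A value, so {D, E, F} -> A holds.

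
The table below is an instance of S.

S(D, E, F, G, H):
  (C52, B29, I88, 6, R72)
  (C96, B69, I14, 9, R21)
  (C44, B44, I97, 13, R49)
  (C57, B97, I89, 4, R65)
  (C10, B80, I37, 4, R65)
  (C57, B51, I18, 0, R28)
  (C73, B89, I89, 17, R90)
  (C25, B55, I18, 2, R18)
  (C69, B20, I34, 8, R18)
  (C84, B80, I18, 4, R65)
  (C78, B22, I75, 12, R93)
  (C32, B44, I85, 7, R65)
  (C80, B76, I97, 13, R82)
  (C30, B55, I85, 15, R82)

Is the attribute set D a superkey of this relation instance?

No

Two distinct rows share D=C57, so D does not determine every attribute — not a superkey.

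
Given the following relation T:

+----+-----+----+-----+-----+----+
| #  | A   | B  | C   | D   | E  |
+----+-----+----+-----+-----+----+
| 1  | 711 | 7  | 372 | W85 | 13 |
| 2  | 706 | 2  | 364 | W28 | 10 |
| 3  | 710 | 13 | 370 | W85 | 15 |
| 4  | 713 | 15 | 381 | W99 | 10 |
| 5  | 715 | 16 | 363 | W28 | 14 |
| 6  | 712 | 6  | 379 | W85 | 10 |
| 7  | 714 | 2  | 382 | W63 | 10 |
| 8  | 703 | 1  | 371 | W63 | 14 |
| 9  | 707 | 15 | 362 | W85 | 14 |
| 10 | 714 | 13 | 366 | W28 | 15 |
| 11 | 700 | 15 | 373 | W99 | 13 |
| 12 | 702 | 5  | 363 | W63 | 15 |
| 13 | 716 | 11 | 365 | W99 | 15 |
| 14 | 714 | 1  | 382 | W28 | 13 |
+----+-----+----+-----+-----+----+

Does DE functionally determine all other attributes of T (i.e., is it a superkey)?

All 14 rows have distinct DE values, so DE → (all attributes) holds and DE is a superkey.

Yes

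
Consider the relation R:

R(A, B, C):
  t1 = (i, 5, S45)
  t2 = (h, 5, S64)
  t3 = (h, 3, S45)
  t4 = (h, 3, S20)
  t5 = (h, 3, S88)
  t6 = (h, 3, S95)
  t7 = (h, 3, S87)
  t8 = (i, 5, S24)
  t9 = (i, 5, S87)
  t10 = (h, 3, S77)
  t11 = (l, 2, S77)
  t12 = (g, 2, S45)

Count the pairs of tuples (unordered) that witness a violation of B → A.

B=5: violating pairs (1,2), (2,8), (2,9) — 3 pairs.
B=3: all 6 rows agree on A — 0 pairs.
B=2: violating pairs (11,12) — 1 pair.

4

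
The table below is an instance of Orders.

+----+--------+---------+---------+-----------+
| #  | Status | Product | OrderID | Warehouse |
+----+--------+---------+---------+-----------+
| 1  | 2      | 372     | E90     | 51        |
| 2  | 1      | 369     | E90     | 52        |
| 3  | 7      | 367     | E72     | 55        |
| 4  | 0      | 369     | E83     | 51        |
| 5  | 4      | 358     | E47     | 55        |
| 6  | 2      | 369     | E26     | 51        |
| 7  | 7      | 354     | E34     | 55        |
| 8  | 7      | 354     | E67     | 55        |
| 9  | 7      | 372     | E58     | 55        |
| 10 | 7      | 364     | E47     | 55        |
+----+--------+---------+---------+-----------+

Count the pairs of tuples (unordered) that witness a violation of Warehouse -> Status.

Warehouse=51: violating pairs (1,4), (4,6) — 2 pairs.
Warehouse=55: violating pairs (3,5), (5,7), (5,8), (5,9), (5,10) — 5 pairs.

7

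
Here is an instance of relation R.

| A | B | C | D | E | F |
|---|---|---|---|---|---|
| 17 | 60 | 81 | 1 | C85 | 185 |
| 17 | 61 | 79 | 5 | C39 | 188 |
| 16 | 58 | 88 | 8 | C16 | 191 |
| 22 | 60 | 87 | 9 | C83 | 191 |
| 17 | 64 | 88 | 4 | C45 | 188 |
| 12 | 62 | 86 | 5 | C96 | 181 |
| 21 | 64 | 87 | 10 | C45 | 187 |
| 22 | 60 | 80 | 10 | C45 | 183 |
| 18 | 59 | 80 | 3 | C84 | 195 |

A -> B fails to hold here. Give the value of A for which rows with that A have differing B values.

17

A=17: 3 rows → B takes values {60, 61, 64} — violation
A=16: 1 row → B = 58 ✓
A=22: 2 rows → B = 60, 60 ✓
A=12: 1 row → B = 62 ✓
A=21: 1 row → B = 64 ✓
A=18: 1 row → B = 59 ✓
The only A value with inconsistent B is A=17.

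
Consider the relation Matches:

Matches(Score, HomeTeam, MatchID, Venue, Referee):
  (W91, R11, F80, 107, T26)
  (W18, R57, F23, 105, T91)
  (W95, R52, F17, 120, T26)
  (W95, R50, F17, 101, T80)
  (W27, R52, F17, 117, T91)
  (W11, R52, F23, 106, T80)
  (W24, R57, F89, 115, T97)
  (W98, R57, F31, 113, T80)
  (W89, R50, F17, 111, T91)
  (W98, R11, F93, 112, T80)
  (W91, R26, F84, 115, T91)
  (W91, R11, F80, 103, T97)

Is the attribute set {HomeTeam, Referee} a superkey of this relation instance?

Yes

All 12 rows have distinct {HomeTeam, Referee} values, so {HomeTeam, Referee} → (all attributes) holds and {HomeTeam, Referee} is a superkey.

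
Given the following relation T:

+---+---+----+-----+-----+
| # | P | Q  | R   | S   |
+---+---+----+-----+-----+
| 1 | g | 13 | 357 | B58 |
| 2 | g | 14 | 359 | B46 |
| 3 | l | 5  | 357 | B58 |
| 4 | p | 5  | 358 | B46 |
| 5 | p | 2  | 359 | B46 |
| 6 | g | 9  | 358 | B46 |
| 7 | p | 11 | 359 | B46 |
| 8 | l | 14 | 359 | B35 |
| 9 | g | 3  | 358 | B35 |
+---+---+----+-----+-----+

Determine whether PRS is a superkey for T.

No

Rows 5 and 7 have the same PRS value (P=p, R=359, S=B46) but are distinct tuples, so PRS does not determine every attribute — not a superkey.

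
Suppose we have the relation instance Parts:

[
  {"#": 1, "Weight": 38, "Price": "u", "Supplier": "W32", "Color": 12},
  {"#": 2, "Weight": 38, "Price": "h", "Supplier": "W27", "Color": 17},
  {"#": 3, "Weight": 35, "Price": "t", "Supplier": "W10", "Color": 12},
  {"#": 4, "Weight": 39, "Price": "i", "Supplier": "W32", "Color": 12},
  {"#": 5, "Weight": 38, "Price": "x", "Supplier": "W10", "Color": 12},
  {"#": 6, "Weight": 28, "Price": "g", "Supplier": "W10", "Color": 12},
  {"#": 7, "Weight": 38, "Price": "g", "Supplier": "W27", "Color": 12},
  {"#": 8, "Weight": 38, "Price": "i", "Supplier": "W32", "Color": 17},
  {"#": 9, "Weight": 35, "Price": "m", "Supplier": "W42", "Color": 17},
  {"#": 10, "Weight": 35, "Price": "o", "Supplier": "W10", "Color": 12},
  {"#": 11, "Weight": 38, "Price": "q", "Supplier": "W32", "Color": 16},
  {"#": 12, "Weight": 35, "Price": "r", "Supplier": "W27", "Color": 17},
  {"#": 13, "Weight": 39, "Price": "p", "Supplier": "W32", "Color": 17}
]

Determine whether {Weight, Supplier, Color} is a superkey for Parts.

Rows 3 and 10 have the same {Weight, Supplier, Color} value (Weight=35, Supplier=W10, Color=12) but are distinct tuples, so {Weight, Supplier, Color} does not determine every attribute — not a superkey.

No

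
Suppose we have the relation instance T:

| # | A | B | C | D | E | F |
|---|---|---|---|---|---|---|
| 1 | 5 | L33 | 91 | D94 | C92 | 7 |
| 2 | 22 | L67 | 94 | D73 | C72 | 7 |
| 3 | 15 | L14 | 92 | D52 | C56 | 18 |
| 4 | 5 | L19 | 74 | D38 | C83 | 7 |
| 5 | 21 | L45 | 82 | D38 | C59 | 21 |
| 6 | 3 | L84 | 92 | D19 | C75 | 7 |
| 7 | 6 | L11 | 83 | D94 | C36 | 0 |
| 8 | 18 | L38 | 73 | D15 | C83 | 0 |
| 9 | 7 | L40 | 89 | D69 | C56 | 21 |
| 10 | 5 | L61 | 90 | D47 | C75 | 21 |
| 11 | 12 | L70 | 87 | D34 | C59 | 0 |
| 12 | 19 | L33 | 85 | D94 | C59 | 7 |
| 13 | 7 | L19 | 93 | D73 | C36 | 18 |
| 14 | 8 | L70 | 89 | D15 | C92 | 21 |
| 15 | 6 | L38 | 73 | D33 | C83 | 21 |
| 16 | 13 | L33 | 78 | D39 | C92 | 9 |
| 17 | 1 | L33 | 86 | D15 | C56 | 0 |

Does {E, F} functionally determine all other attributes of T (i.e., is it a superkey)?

Yes

All 17 rows have distinct {E, F} values, so {E, F} → (all attributes) holds and {E, F} is a superkey.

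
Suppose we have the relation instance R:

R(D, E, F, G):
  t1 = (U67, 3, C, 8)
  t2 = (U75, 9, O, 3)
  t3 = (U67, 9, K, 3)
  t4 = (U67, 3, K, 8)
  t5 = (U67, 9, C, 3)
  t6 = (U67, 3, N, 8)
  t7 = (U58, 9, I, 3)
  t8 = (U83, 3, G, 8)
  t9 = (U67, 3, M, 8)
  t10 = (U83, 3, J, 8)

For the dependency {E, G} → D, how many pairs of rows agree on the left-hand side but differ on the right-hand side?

13

(E=3, G=8): violating pairs (1,8), (1,10), (4,8), (4,10), (6,8), (6,10), (8,9), (9,10) — 8 pairs.
(E=9, G=3): violating pairs (2,3), (2,5), (2,7), (3,7), (5,7) — 5 pairs.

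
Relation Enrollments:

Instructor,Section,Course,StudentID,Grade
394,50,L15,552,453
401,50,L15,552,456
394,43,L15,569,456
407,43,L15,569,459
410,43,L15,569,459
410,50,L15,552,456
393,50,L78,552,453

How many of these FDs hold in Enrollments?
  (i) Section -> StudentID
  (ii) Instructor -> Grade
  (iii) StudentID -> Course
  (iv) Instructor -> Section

(i) Section -> StudentID: every LHS value maps to a single RHS value — holds.
(ii) Instructor -> Grade: Instructor=394: 2 rows → Grade takes values {453, 456} — violation; Instructor=410: 2 rows → Grade takes values {459, 456} — violation — fails.
(iii) StudentID -> Course: StudentID=552: 4 rows → Course takes values {L15, L78} — violation — fails.
(iv) Instructor -> Section: Instructor=394: 2 rows → Section takes values {50, 43} — violation; Instructor=410: 2 rows → Section takes values {43, 50} — violation — fails.
1 of the 4 dependencies holds.

1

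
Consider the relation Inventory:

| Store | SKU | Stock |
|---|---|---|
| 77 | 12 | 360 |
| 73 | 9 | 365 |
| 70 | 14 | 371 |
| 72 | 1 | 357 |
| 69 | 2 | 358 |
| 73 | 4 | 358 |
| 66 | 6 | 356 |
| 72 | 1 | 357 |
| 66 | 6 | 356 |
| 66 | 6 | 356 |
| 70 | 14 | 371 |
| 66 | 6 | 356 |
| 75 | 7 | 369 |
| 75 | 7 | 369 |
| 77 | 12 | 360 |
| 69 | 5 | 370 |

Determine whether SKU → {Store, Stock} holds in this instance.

SKU=12: 2 rows → {Store,Stock} = (77, 360), (77, 360) ✓
SKU=9: 1 row → {Store,Stock} = (73, 365) ✓
SKU=14: 2 rows → {Store,Stock} = (70, 371), (70, 371) ✓
SKU=1: 2 rows → {Store,Stock} = (72, 357), (72, 357) ✓
SKU=2: 1 row → {Store,Stock} = (69, 358) ✓
SKU=4: 1 row → {Store,Stock} = (73, 358) ✓
SKU=6: 4 rows → {Store,Stock} = (66, 356), (66, 356), (66, 356), (66, 356) ✓
SKU=7: 2 rows → {Store,Stock} = (75, 369), (75, 369) ✓
SKU=5: 1 row → {Store,Stock} = (69, 370) ✓
Every SKU value is associated with a single {Store, Stock} value, so SKU → {Store, Stock} holds.

Yes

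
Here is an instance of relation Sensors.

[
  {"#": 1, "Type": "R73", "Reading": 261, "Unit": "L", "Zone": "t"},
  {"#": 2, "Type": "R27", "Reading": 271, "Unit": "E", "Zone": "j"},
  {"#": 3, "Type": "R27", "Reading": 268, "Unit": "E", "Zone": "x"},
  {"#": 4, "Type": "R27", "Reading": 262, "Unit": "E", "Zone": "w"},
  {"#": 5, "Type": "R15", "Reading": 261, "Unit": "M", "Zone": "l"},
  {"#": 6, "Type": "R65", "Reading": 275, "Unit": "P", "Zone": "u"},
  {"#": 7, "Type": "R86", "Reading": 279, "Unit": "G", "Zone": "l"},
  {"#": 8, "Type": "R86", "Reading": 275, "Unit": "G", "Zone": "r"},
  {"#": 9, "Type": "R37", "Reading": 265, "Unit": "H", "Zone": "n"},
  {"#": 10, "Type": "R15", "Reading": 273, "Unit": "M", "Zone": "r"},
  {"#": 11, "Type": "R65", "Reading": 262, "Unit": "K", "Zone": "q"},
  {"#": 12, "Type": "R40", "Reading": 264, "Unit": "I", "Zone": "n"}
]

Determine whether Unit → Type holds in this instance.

Yes

Unit=L: row 1 → Type = R73 ✓
Unit=E: rows 2, 3, 4 → Type = R27, R27, R27 ✓
Unit=M: rows 5, 10 → Type = R15, R15 ✓
Unit=P: row 6 → Type = R65 ✓
Unit=G: rows 7, 8 → Type = R86, R86 ✓
Unit=H: row 9 → Type = R37 ✓
Unit=K: row 11 → Type = R65 ✓
Unit=I: row 12 → Type = R40 ✓
Every Unit value is associated with a single Type value, so Unit → Type holds.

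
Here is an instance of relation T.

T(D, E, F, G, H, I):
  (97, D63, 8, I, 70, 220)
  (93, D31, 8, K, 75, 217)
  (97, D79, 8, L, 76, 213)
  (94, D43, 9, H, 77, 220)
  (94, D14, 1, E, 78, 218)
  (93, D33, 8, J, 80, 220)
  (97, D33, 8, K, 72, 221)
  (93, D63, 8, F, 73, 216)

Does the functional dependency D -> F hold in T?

No

D=97: 3 rows → F = 8, 8, 8 ✓
D=93: 3 rows → F = 8, 8, 8 ✓
D=94: 2 rows → F takes values {9, 1} — violation
Two rows agree on D but differ on F, so D -> F does not hold.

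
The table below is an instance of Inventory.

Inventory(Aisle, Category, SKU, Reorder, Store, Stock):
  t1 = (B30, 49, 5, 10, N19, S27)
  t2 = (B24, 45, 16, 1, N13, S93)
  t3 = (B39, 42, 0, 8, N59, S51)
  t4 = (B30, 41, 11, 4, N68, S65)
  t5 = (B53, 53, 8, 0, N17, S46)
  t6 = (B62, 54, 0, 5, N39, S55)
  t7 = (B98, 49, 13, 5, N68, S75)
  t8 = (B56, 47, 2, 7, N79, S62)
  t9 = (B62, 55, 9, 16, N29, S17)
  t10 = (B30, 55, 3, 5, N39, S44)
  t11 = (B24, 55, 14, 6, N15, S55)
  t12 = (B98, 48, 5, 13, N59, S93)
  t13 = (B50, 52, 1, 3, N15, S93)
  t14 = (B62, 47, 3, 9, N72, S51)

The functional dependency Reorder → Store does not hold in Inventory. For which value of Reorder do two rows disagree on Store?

5

Reorder=10: row 1 → Store = N19 ✓
Reorder=1: row 2 → Store = N13 ✓
Reorder=8: row 3 → Store = N59 ✓
Reorder=4: row 4 → Store = N68 ✓
Reorder=0: row 5 → Store = N17 ✓
Reorder=5: rows 6, 7, 10 → Store takes values {N39, N68} — violation
Reorder=7: row 8 → Store = N79 ✓
Reorder=16: row 9 → Store = N29 ✓
Reorder=6: row 11 → Store = N15 ✓
Reorder=13: row 12 → Store = N59 ✓
Reorder=3: row 13 → Store = N15 ✓
Reorder=9: row 14 → Store = N72 ✓
The only Reorder value with inconsistent Store is Reorder=5.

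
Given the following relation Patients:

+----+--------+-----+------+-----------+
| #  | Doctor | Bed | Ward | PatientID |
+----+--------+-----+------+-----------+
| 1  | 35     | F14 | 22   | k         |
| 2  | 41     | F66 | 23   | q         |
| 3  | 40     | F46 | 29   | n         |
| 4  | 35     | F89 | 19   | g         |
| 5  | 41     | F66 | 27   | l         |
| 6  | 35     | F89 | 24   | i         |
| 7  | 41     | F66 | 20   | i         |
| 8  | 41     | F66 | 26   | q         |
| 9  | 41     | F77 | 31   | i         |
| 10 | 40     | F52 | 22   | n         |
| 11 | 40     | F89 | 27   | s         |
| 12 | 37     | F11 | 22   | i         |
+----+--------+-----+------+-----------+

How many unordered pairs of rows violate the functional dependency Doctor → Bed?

9

Doctor=35: violating pairs (1,4), (1,6) — 2 pairs.
Doctor=41: violating pairs (2,9), (5,9), (7,9), (8,9) — 4 pairs.
Doctor=40: violating pairs (3,10), (3,11), (10,11) — 3 pairs.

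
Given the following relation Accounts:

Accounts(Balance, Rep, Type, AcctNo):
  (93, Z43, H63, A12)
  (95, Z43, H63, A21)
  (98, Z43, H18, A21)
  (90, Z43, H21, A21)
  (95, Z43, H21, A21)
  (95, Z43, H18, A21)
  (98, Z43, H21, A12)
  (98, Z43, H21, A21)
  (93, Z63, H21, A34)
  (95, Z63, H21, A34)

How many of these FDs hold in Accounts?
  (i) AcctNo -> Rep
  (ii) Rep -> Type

(i) AcctNo -> Rep: every LHS value maps to a single RHS value — holds.
(ii) Rep -> Type: Rep=Z43: 8 rows → Type takes values {H63, H18, H21} — violation — fails.
1 of the 2 dependencies holds.

1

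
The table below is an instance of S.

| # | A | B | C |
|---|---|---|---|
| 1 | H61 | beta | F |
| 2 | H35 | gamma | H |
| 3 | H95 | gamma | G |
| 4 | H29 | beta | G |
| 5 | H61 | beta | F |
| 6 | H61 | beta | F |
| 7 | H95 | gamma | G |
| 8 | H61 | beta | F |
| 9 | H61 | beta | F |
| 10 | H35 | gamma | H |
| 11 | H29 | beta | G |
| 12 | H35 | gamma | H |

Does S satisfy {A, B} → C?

Yes

(A=H61, B=beta): rows 1, 5, 6, 8, 9 → C = F, F, F, F, F ✓
(A=H35, B=gamma): rows 2, 10, 12 → C = H, H, H ✓
(A=H95, B=gamma): rows 3, 7 → C = G, G ✓
(A=H29, B=beta): rows 4, 11 → C = G, G ✓
Every {A, B} value is associated with a single C value, so {A, B} → C holds.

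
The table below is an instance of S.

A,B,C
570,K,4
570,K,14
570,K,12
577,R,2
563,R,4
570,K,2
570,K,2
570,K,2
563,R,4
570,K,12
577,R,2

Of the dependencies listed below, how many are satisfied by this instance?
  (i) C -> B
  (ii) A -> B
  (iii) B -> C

1

(i) C -> B: C=4: 3 rows → B takes values {K, R} — violation; C=2: 5 rows → B takes values {R, K} — violation — fails.
(ii) A -> B: every LHS value maps to a single RHS value — holds.
(iii) B -> C: B=K: 7 rows → C takes values {4, 14, 12, 2} — violation; B=R: 4 rows → C takes values {2, 4} — violation — fails.
1 of the 3 dependencies holds.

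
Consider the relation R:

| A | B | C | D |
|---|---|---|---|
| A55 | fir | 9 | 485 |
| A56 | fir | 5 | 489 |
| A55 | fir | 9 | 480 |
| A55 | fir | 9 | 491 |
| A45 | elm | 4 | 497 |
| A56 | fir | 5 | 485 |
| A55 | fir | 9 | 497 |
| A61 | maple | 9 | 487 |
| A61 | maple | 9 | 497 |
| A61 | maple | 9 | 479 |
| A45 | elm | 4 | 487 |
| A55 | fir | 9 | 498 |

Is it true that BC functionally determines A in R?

(B=fir, C=9): 5 rows → A = A55, A55, A55, A55, A55 ✓
(B=fir, C=5): 2 rows → A = A56, A56 ✓
(B=elm, C=4): 2 rows → A = A45, A45 ✓
(B=maple, C=9): 3 rows → A = A61, A61, A61 ✓
Every BC value is associated with a single A value, so BC → A holds.

Yes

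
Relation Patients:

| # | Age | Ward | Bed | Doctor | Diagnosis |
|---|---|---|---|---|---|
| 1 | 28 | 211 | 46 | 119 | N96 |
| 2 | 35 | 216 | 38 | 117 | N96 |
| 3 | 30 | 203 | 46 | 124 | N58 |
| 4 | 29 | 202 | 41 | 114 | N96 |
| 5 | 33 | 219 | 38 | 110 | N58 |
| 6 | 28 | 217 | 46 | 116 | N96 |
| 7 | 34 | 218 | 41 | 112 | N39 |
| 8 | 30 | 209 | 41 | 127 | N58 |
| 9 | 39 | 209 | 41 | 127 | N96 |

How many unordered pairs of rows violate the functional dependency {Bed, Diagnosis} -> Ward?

2

(Bed=46, Diagnosis=N96): violating pairs (1,6) — 1 pair.
(Bed=41, Diagnosis=N96): violating pairs (4,9) — 1 pair.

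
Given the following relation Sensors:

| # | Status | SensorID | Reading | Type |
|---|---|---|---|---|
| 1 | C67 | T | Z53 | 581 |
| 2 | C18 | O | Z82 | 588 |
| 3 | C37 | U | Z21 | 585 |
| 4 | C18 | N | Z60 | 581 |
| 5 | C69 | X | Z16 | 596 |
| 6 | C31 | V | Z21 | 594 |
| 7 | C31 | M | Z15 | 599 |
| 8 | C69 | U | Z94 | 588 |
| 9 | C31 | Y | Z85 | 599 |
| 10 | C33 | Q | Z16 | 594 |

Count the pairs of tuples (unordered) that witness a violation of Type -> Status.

3

Type=581: violating pairs (1,4) — 1 pair.
Type=588: violating pairs (2,8) — 1 pair.
Type=594: violating pairs (6,10) — 1 pair.
Type=599: all 2 rows agree on Status — 0 pairs.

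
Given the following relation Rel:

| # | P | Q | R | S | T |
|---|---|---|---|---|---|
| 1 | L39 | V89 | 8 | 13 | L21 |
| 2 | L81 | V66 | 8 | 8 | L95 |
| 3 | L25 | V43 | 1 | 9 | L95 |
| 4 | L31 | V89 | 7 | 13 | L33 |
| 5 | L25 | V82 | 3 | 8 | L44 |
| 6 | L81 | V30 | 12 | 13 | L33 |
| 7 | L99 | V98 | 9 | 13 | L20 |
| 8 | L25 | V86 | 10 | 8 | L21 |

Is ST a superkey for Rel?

Rows 4 and 6 have the same ST value (S=13, T=L33) but are distinct tuples, so ST does not determine every attribute — not a superkey.

No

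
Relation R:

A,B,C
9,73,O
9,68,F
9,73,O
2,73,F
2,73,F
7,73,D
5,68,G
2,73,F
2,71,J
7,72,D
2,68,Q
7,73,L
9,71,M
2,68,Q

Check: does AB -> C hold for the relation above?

No

(A=9, B=73): 2 rows → C = O, O ✓
(A=9, B=68): 1 row → C = F ✓
(A=2, B=73): 3 rows → C = F, F, F ✓
(A=7, B=73): 2 rows → C takes values {D, L} — violation
(A=5, B=68): 1 row → C = G ✓
(A=2, B=71): 1 row → C = J ✓
(A=7, B=72): 1 row → C = D ✓
(A=2, B=68): 2 rows → C = Q, Q ✓
(A=9, B=71): 1 row → C = M ✓
Two rows agree on AB but differ on C, so AB -> C does not hold.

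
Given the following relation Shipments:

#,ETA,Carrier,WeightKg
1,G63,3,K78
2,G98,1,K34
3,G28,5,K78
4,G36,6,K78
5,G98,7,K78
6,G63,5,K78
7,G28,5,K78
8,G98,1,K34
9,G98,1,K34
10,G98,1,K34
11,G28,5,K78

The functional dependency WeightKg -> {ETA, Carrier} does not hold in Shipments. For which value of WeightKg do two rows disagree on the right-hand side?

K78

WeightKg=K78: rows 1, 3, 4, 5, 6, 7, 11 → {ETA,Carrier} takes values {(G63, 3), (G28, 5), (G36, 6), (G98, 7), (G63, 5)} — violation
WeightKg=K34: rows 2, 8, 9, 10 → {ETA,Carrier} = (G98, 1), (G98, 1), (G98, 1), (G98, 1) ✓
The only WeightKg value with inconsistent RHS is WeightKg=K78.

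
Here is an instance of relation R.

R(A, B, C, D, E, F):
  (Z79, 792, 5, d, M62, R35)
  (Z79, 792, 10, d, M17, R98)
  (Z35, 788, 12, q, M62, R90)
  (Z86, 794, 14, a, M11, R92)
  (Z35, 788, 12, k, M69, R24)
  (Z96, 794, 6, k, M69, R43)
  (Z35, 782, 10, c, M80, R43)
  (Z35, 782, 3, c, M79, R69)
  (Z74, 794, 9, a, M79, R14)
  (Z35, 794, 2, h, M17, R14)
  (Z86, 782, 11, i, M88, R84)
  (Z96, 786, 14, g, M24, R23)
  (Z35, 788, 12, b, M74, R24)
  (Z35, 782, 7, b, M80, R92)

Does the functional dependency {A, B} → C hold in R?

No

(A=Z79, B=792): 2 rows → C takes values {5, 10} — violation
(A=Z35, B=788): 3 rows → C = 12, 12, 12 ✓
(A=Z86, B=794): 1 row → C = 14 ✓
(A=Z96, B=794): 1 row → C = 6 ✓
(A=Z35, B=782): 3 rows → C takes values {10, 3, 7} — violation
(A=Z74, B=794): 1 row → C = 9 ✓
(A=Z35, B=794): 1 row → C = 2 ✓
(A=Z86, B=782): 1 row → C = 11 ✓
(A=Z96, B=786): 1 row → C = 14 ✓
Two rows agree on {A, B} but differ on C, so {A, B} → C does not hold.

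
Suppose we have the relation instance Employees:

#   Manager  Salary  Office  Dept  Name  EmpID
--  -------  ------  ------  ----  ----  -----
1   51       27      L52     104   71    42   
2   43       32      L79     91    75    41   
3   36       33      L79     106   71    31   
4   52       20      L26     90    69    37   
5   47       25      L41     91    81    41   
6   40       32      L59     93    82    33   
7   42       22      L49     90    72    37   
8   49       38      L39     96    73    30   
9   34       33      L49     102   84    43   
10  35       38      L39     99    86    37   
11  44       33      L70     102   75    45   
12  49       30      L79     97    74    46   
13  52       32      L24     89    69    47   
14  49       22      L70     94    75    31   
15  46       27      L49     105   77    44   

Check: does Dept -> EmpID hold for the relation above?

Dept=104: row 1 → EmpID = 42 ✓
Dept=91: rows 2, 5 → EmpID = 41, 41 ✓
Dept=106: row 3 → EmpID = 31 ✓
Dept=90: rows 4, 7 → EmpID = 37, 37 ✓
Dept=93: row 6 → EmpID = 33 ✓
Dept=96: row 8 → EmpID = 30 ✓
Dept=102: rows 9, 11 → EmpID takes values {43, 45} — violation
Dept=99: row 10 → EmpID = 37 ✓
Dept=97: row 12 → EmpID = 46 ✓
Dept=89: row 13 → EmpID = 47 ✓
Dept=94: row 14 → EmpID = 31 ✓
Dept=105: row 15 → EmpID = 44 ✓
Two rows agree on Dept but differ on EmpID, so Dept -> EmpID does not hold.

No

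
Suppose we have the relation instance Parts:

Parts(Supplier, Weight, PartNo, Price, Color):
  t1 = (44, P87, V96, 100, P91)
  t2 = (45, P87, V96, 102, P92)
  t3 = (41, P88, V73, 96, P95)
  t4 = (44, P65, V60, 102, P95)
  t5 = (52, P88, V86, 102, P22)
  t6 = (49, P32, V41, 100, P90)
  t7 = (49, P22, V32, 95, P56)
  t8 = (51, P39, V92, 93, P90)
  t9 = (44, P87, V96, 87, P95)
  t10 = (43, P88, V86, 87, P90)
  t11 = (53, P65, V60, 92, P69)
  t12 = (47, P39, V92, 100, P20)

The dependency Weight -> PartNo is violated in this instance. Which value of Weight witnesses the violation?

Weight=P87: rows 1, 2, 9 → PartNo = V96, V96, V96 ✓
Weight=P88: rows 3, 5, 10 → PartNo takes values {V73, V86} — violation
Weight=P65: rows 4, 11 → PartNo = V60, V60 ✓
Weight=P32: row 6 → PartNo = V41 ✓
Weight=P22: row 7 → PartNo = V32 ✓
Weight=P39: rows 8, 12 → PartNo = V92, V92 ✓
The only Weight value with inconsistent PartNo is Weight=P88.

P88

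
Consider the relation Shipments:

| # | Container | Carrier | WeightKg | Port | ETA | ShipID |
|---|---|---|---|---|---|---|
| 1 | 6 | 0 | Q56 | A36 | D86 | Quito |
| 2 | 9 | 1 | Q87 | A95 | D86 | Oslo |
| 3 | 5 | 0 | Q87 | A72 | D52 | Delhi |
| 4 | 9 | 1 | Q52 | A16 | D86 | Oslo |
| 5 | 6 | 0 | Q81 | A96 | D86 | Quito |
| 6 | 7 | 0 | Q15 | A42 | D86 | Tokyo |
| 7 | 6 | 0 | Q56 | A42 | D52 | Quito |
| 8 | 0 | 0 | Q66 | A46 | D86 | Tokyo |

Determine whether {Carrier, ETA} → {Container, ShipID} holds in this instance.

No

(Carrier=0, ETA=D86): rows 1, 5, 6, 8 → {Container,ShipID} takes values {(6, Quito), (7, Tokyo), (0, Tokyo)} — violation
(Carrier=1, ETA=D86): rows 2, 4 → {Container,ShipID} = (9, Oslo), (9, Oslo) ✓
(Carrier=0, ETA=D52): rows 3, 7 → {Container,ShipID} takes values {(5, Delhi), (6, Quito)} — violation
Two rows agree on {Carrier, ETA} but differ on {Container, ShipID}, so {Carrier, ETA} → {Container, ShipID} does not hold.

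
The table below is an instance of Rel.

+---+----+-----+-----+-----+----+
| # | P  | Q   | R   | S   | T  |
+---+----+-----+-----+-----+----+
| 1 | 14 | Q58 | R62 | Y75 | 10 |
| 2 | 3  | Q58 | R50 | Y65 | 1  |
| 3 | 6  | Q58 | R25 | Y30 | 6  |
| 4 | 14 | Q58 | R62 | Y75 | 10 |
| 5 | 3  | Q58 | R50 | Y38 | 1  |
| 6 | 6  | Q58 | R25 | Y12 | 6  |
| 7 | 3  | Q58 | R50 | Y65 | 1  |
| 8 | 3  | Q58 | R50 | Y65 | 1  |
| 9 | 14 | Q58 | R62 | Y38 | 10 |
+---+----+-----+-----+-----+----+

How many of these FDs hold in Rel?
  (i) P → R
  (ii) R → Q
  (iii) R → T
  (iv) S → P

3

(i) P → R: every LHS value maps to a single RHS value — holds.
(ii) R → Q: every LHS value maps to a single RHS value — holds.
(iii) R → T: every LHS value maps to a single RHS value — holds.
(iv) S → P: S=Y38: rows 5, 9 → P takes values {3, 14} — violation — fails.
3 of the 4 dependencies hold.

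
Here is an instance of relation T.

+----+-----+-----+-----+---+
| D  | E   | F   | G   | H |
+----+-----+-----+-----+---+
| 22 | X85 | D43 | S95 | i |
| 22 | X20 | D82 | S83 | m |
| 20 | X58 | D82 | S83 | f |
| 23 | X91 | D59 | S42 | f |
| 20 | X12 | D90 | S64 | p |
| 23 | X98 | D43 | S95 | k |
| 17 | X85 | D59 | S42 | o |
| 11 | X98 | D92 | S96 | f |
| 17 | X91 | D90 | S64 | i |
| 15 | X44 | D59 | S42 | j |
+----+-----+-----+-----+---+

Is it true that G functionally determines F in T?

Yes

G=S95: 2 rows → F = D43, D43 ✓
G=S83: 2 rows → F = D82, D82 ✓
G=S42: 3 rows → F = D59, D59, D59 ✓
G=S64: 2 rows → F = D90, D90 ✓
G=S96: 1 row → F = D92 ✓
Every G value is associated with a single F value, so G → F holds.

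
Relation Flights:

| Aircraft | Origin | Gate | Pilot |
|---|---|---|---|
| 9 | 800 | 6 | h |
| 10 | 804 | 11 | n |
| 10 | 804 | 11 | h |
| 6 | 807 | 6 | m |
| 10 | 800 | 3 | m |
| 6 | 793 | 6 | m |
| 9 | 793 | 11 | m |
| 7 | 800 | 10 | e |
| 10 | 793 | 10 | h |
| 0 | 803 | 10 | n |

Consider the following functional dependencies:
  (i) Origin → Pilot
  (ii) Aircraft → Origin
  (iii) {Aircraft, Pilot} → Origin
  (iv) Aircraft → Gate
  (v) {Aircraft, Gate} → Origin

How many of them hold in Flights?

0

(i) Origin → Pilot: Origin=800: 3 rows → Pilot takes values {h, m, e} — violation; Origin=804: 2 rows → Pilot takes values {n, h} — violation; Origin=793: 3 rows → Pilot takes values {m, h} — violation — fails.
(ii) Aircraft → Origin: Aircraft=9: 2 rows → Origin takes values {800, 793} — violation; Aircraft=10: 4 rows → Origin takes values {804, 800, 793} — violation; Aircraft=6: 2 rows → Origin takes values {807, 793} — violation — fails.
(iii) {Aircraft, Pilot} → Origin: (Aircraft=10, Pilot=h): 2 rows → Origin takes values {804, 793} — violation; (Aircraft=6, Pilot=m): 2 rows → Origin takes values {807, 793} — violation — fails.
(iv) Aircraft → Gate: Aircraft=9: 2 rows → Gate takes values {6, 11} — violation; Aircraft=10: 4 rows → Gate takes values {11, 3, 10} — violation — fails.
(v) {Aircraft, Gate} → Origin: (Aircraft=6, Gate=6): 2 rows → Origin takes values {807, 793} — violation — fails.
None of the 5 dependencies hold.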